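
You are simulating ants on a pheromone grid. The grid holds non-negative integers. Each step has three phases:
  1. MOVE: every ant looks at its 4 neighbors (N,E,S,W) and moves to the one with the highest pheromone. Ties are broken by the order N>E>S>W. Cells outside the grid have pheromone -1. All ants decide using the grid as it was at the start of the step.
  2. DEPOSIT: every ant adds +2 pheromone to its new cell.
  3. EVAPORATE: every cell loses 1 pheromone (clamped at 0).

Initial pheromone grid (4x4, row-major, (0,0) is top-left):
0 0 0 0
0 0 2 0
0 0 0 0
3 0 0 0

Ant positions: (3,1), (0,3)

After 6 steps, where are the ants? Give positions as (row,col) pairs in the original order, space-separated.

Step 1: ant0:(3,1)->W->(3,0) | ant1:(0,3)->S->(1,3)
  grid max=4 at (3,0)
Step 2: ant0:(3,0)->N->(2,0) | ant1:(1,3)->W->(1,2)
  grid max=3 at (3,0)
Step 3: ant0:(2,0)->S->(3,0) | ant1:(1,2)->N->(0,2)
  grid max=4 at (3,0)
Step 4: ant0:(3,0)->N->(2,0) | ant1:(0,2)->S->(1,2)
  grid max=3 at (3,0)
Step 5: ant0:(2,0)->S->(3,0) | ant1:(1,2)->N->(0,2)
  grid max=4 at (3,0)
Step 6: ant0:(3,0)->N->(2,0) | ant1:(0,2)->S->(1,2)
  grid max=3 at (3,0)

(2,0) (1,2)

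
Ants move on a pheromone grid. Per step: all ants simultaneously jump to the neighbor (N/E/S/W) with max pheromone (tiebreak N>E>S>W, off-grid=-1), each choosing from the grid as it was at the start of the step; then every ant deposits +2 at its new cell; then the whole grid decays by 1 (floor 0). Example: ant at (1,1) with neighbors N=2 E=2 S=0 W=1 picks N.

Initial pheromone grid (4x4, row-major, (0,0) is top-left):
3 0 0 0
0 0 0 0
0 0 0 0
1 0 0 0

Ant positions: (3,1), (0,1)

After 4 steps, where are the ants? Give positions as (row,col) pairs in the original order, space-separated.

Step 1: ant0:(3,1)->W->(3,0) | ant1:(0,1)->W->(0,0)
  grid max=4 at (0,0)
Step 2: ant0:(3,0)->N->(2,0) | ant1:(0,0)->E->(0,1)
  grid max=3 at (0,0)
Step 3: ant0:(2,0)->S->(3,0) | ant1:(0,1)->W->(0,0)
  grid max=4 at (0,0)
Step 4: ant0:(3,0)->N->(2,0) | ant1:(0,0)->E->(0,1)
  grid max=3 at (0,0)

(2,0) (0,1)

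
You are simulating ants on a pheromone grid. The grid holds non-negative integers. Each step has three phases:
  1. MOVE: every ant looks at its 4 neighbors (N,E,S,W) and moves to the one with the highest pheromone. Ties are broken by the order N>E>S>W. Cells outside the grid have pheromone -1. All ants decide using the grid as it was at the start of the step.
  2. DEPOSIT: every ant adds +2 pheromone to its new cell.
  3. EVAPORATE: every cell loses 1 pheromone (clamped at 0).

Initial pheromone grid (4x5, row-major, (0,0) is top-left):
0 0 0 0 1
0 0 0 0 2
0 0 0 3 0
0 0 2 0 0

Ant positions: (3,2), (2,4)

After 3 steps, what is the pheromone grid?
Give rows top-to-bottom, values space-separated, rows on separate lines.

After step 1: ants at (2,2),(2,3)
  0 0 0 0 0
  0 0 0 0 1
  0 0 1 4 0
  0 0 1 0 0
After step 2: ants at (2,3),(2,2)
  0 0 0 0 0
  0 0 0 0 0
  0 0 2 5 0
  0 0 0 0 0
After step 3: ants at (2,2),(2,3)
  0 0 0 0 0
  0 0 0 0 0
  0 0 3 6 0
  0 0 0 0 0

0 0 0 0 0
0 0 0 0 0
0 0 3 6 0
0 0 0 0 0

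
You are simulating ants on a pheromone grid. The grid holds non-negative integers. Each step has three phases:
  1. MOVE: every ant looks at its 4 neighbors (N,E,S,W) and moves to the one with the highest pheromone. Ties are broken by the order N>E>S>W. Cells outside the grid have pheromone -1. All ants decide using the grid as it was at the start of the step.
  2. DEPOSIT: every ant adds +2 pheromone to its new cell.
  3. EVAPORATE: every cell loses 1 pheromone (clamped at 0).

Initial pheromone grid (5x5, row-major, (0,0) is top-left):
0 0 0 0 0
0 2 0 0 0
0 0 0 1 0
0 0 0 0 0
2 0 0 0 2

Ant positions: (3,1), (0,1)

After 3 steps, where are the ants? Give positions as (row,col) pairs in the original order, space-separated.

Step 1: ant0:(3,1)->N->(2,1) | ant1:(0,1)->S->(1,1)
  grid max=3 at (1,1)
Step 2: ant0:(2,1)->N->(1,1) | ant1:(1,1)->S->(2,1)
  grid max=4 at (1,1)
Step 3: ant0:(1,1)->S->(2,1) | ant1:(2,1)->N->(1,1)
  grid max=5 at (1,1)

(2,1) (1,1)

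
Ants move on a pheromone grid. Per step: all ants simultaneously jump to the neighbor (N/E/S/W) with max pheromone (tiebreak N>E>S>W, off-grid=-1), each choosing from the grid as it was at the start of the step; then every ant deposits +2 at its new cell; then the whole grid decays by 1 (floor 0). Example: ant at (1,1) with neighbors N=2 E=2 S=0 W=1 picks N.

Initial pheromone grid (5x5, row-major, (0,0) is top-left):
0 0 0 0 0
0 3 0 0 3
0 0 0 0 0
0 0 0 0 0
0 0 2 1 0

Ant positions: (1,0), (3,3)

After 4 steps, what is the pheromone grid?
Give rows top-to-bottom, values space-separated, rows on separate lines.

After step 1: ants at (1,1),(4,3)
  0 0 0 0 0
  0 4 0 0 2
  0 0 0 0 0
  0 0 0 0 0
  0 0 1 2 0
After step 2: ants at (0,1),(4,2)
  0 1 0 0 0
  0 3 0 0 1
  0 0 0 0 0
  0 0 0 0 0
  0 0 2 1 0
After step 3: ants at (1,1),(4,3)
  0 0 0 0 0
  0 4 0 0 0
  0 0 0 0 0
  0 0 0 0 0
  0 0 1 2 0
After step 4: ants at (0,1),(4,2)
  0 1 0 0 0
  0 3 0 0 0
  0 0 0 0 0
  0 0 0 0 0
  0 0 2 1 0

0 1 0 0 0
0 3 0 0 0
0 0 0 0 0
0 0 0 0 0
0 0 2 1 0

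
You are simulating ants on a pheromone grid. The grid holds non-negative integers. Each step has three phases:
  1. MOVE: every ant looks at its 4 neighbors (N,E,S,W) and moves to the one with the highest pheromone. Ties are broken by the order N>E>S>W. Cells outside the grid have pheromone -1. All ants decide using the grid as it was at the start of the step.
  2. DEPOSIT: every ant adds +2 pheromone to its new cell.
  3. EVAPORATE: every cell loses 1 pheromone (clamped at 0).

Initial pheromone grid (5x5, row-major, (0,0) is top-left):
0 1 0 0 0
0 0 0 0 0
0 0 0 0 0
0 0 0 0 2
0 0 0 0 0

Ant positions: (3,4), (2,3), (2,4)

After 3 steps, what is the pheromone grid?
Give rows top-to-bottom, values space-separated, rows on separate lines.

After step 1: ants at (2,4),(1,3),(3,4)
  0 0 0 0 0
  0 0 0 1 0
  0 0 0 0 1
  0 0 0 0 3
  0 0 0 0 0
After step 2: ants at (3,4),(0,3),(2,4)
  0 0 0 1 0
  0 0 0 0 0
  0 0 0 0 2
  0 0 0 0 4
  0 0 0 0 0
After step 3: ants at (2,4),(0,4),(3,4)
  0 0 0 0 1
  0 0 0 0 0
  0 0 0 0 3
  0 0 0 0 5
  0 0 0 0 0

0 0 0 0 1
0 0 0 0 0
0 0 0 0 3
0 0 0 0 5
0 0 0 0 0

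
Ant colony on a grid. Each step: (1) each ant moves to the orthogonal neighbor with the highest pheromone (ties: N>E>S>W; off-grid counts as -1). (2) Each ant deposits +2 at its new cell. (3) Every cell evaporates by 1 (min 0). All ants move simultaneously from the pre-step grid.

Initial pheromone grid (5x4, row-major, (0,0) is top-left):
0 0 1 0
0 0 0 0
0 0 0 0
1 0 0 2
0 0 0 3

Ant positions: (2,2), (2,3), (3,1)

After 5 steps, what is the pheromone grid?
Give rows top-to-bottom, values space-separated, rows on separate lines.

After step 1: ants at (1,2),(3,3),(3,0)
  0 0 0 0
  0 0 1 0
  0 0 0 0
  2 0 0 3
  0 0 0 2
After step 2: ants at (0,2),(4,3),(2,0)
  0 0 1 0
  0 0 0 0
  1 0 0 0
  1 0 0 2
  0 0 0 3
After step 3: ants at (0,3),(3,3),(3,0)
  0 0 0 1
  0 0 0 0
  0 0 0 0
  2 0 0 3
  0 0 0 2
After step 4: ants at (1,3),(4,3),(2,0)
  0 0 0 0
  0 0 0 1
  1 0 0 0
  1 0 0 2
  0 0 0 3
After step 5: ants at (0,3),(3,3),(3,0)
  0 0 0 1
  0 0 0 0
  0 0 0 0
  2 0 0 3
  0 0 0 2

0 0 0 1
0 0 0 0
0 0 0 0
2 0 0 3
0 0 0 2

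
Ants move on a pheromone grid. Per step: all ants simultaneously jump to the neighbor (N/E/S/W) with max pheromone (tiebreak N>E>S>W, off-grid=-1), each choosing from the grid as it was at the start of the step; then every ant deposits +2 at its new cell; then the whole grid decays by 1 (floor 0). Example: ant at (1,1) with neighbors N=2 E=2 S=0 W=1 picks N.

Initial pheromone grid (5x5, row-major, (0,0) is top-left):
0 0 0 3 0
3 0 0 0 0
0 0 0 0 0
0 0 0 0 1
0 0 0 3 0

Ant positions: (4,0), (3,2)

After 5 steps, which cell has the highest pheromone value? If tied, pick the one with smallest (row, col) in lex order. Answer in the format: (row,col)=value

Step 1: ant0:(4,0)->N->(3,0) | ant1:(3,2)->N->(2,2)
  grid max=2 at (0,3)
Step 2: ant0:(3,0)->N->(2,0) | ant1:(2,2)->N->(1,2)
  grid max=1 at (0,3)
Step 3: ant0:(2,0)->N->(1,0) | ant1:(1,2)->N->(0,2)
  grid max=2 at (1,0)
Step 4: ant0:(1,0)->N->(0,0) | ant1:(0,2)->E->(0,3)
  grid max=1 at (0,0)
Step 5: ant0:(0,0)->S->(1,0) | ant1:(0,3)->E->(0,4)
  grid max=2 at (1,0)
Final grid:
  0 0 0 0 1
  2 0 0 0 0
  0 0 0 0 0
  0 0 0 0 0
  0 0 0 0 0
Max pheromone 2 at (1,0)

Answer: (1,0)=2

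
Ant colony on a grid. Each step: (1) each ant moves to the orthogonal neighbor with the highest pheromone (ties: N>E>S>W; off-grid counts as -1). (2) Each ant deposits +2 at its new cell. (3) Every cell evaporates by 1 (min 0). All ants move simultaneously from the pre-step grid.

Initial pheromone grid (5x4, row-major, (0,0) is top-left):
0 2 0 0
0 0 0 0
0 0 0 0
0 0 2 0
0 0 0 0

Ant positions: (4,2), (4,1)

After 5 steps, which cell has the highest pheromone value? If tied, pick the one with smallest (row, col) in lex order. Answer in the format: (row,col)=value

Answer: (3,2)=7

Derivation:
Step 1: ant0:(4,2)->N->(3,2) | ant1:(4,1)->N->(3,1)
  grid max=3 at (3,2)
Step 2: ant0:(3,2)->W->(3,1) | ant1:(3,1)->E->(3,2)
  grid max=4 at (3,2)
Step 3: ant0:(3,1)->E->(3,2) | ant1:(3,2)->W->(3,1)
  grid max=5 at (3,2)
Step 4: ant0:(3,2)->W->(3,1) | ant1:(3,1)->E->(3,2)
  grid max=6 at (3,2)
Step 5: ant0:(3,1)->E->(3,2) | ant1:(3,2)->W->(3,1)
  grid max=7 at (3,2)
Final grid:
  0 0 0 0
  0 0 0 0
  0 0 0 0
  0 5 7 0
  0 0 0 0
Max pheromone 7 at (3,2)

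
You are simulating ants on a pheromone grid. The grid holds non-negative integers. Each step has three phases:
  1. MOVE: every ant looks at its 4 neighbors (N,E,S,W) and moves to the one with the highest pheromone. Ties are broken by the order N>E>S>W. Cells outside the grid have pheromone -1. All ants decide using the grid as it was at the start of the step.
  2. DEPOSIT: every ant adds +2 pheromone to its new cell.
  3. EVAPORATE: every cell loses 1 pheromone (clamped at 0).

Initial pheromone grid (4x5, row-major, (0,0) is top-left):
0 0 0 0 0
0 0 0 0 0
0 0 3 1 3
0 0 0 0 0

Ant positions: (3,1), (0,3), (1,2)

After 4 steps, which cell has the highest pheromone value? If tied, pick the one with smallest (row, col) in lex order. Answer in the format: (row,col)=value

Answer: (2,2)=7

Derivation:
Step 1: ant0:(3,1)->N->(2,1) | ant1:(0,3)->E->(0,4) | ant2:(1,2)->S->(2,2)
  grid max=4 at (2,2)
Step 2: ant0:(2,1)->E->(2,2) | ant1:(0,4)->S->(1,4) | ant2:(2,2)->W->(2,1)
  grid max=5 at (2,2)
Step 3: ant0:(2,2)->W->(2,1) | ant1:(1,4)->S->(2,4) | ant2:(2,1)->E->(2,2)
  grid max=6 at (2,2)
Step 4: ant0:(2,1)->E->(2,2) | ant1:(2,4)->N->(1,4) | ant2:(2,2)->W->(2,1)
  grid max=7 at (2,2)
Final grid:
  0 0 0 0 0
  0 0 0 0 1
  0 4 7 0 1
  0 0 0 0 0
Max pheromone 7 at (2,2)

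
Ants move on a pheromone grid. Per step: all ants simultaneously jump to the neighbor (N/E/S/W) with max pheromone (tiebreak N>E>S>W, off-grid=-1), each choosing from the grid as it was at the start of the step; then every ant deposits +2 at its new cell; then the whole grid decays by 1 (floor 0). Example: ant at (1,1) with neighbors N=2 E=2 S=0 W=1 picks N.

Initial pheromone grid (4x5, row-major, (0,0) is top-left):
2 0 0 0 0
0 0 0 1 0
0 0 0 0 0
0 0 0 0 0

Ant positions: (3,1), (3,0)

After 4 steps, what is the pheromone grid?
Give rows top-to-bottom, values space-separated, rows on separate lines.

After step 1: ants at (2,1),(2,0)
  1 0 0 0 0
  0 0 0 0 0
  1 1 0 0 0
  0 0 0 0 0
After step 2: ants at (2,0),(2,1)
  0 0 0 0 0
  0 0 0 0 0
  2 2 0 0 0
  0 0 0 0 0
After step 3: ants at (2,1),(2,0)
  0 0 0 0 0
  0 0 0 0 0
  3 3 0 0 0
  0 0 0 0 0
After step 4: ants at (2,0),(2,1)
  0 0 0 0 0
  0 0 0 0 0
  4 4 0 0 0
  0 0 0 0 0

0 0 0 0 0
0 0 0 0 0
4 4 0 0 0
0 0 0 0 0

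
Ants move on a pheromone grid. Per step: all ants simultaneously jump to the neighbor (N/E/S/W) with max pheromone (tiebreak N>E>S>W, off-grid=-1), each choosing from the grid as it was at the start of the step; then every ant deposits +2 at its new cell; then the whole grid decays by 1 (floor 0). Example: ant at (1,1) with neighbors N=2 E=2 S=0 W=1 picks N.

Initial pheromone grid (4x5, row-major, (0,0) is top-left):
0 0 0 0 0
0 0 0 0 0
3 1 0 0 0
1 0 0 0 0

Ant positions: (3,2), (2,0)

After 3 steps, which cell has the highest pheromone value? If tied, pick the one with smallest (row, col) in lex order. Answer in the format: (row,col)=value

Answer: (2,0)=4

Derivation:
Step 1: ant0:(3,2)->N->(2,2) | ant1:(2,0)->E->(2,1)
  grid max=2 at (2,0)
Step 2: ant0:(2,2)->W->(2,1) | ant1:(2,1)->W->(2,0)
  grid max=3 at (2,0)
Step 3: ant0:(2,1)->W->(2,0) | ant1:(2,0)->E->(2,1)
  grid max=4 at (2,0)
Final grid:
  0 0 0 0 0
  0 0 0 0 0
  4 4 0 0 0
  0 0 0 0 0
Max pheromone 4 at (2,0)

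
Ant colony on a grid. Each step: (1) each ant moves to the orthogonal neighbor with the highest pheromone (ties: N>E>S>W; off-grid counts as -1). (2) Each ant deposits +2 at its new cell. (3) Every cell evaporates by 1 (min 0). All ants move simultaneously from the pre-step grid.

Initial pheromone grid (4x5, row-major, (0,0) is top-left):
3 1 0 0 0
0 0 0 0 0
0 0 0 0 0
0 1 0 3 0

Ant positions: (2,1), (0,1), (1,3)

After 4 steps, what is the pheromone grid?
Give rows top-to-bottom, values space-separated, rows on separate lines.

After step 1: ants at (3,1),(0,0),(0,3)
  4 0 0 1 0
  0 0 0 0 0
  0 0 0 0 0
  0 2 0 2 0
After step 2: ants at (2,1),(0,1),(0,4)
  3 1 0 0 1
  0 0 0 0 0
  0 1 0 0 0
  0 1 0 1 0
After step 3: ants at (3,1),(0,0),(1,4)
  4 0 0 0 0
  0 0 0 0 1
  0 0 0 0 0
  0 2 0 0 0
After step 4: ants at (2,1),(0,1),(0,4)
  3 1 0 0 1
  0 0 0 0 0
  0 1 0 0 0
  0 1 0 0 0

3 1 0 0 1
0 0 0 0 0
0 1 0 0 0
0 1 0 0 0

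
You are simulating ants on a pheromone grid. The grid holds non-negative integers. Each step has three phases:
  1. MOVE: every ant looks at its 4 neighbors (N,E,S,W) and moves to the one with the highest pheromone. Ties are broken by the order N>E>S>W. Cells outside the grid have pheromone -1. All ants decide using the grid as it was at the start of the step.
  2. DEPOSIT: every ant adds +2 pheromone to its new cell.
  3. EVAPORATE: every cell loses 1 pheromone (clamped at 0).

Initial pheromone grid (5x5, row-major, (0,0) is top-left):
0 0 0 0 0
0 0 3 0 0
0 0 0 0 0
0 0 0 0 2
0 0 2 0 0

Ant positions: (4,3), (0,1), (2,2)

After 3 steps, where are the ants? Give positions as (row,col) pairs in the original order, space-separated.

Step 1: ant0:(4,3)->W->(4,2) | ant1:(0,1)->E->(0,2) | ant2:(2,2)->N->(1,2)
  grid max=4 at (1,2)
Step 2: ant0:(4,2)->N->(3,2) | ant1:(0,2)->S->(1,2) | ant2:(1,2)->N->(0,2)
  grid max=5 at (1,2)
Step 3: ant0:(3,2)->S->(4,2) | ant1:(1,2)->N->(0,2) | ant2:(0,2)->S->(1,2)
  grid max=6 at (1,2)

(4,2) (0,2) (1,2)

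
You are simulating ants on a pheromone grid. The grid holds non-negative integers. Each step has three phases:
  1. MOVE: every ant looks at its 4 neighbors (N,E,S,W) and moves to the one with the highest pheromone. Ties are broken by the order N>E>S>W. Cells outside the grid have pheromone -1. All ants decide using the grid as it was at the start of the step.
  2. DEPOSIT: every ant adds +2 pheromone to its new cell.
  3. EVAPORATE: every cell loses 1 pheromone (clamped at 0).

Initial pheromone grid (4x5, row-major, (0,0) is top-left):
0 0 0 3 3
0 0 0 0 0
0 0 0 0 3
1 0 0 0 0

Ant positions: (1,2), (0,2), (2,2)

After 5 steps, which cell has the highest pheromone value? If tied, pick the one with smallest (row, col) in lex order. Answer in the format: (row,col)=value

Step 1: ant0:(1,2)->N->(0,2) | ant1:(0,2)->E->(0,3) | ant2:(2,2)->N->(1,2)
  grid max=4 at (0,3)
Step 2: ant0:(0,2)->E->(0,3) | ant1:(0,3)->E->(0,4) | ant2:(1,2)->N->(0,2)
  grid max=5 at (0,3)
Step 3: ant0:(0,3)->E->(0,4) | ant1:(0,4)->W->(0,3) | ant2:(0,2)->E->(0,3)
  grid max=8 at (0,3)
Step 4: ant0:(0,4)->W->(0,3) | ant1:(0,3)->E->(0,4) | ant2:(0,3)->E->(0,4)
  grid max=9 at (0,3)
Step 5: ant0:(0,3)->E->(0,4) | ant1:(0,4)->W->(0,3) | ant2:(0,4)->W->(0,3)
  grid max=12 at (0,3)
Final grid:
  0 0 0 12 8
  0 0 0 0 0
  0 0 0 0 0
  0 0 0 0 0
Max pheromone 12 at (0,3)

Answer: (0,3)=12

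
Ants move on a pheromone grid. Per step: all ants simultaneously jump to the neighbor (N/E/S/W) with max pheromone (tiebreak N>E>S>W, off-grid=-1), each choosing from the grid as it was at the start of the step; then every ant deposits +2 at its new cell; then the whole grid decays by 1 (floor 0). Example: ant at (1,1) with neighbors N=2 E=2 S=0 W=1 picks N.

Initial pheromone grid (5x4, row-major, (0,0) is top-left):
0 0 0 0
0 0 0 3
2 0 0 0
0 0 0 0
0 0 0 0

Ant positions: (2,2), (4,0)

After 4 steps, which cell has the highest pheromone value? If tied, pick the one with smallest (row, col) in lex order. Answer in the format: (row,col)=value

Answer: (1,3)=3

Derivation:
Step 1: ant0:(2,2)->N->(1,2) | ant1:(4,0)->N->(3,0)
  grid max=2 at (1,3)
Step 2: ant0:(1,2)->E->(1,3) | ant1:(3,0)->N->(2,0)
  grid max=3 at (1,3)
Step 3: ant0:(1,3)->N->(0,3) | ant1:(2,0)->N->(1,0)
  grid max=2 at (1,3)
Step 4: ant0:(0,3)->S->(1,3) | ant1:(1,0)->S->(2,0)
  grid max=3 at (1,3)
Final grid:
  0 0 0 0
  0 0 0 3
  2 0 0 0
  0 0 0 0
  0 0 0 0
Max pheromone 3 at (1,3)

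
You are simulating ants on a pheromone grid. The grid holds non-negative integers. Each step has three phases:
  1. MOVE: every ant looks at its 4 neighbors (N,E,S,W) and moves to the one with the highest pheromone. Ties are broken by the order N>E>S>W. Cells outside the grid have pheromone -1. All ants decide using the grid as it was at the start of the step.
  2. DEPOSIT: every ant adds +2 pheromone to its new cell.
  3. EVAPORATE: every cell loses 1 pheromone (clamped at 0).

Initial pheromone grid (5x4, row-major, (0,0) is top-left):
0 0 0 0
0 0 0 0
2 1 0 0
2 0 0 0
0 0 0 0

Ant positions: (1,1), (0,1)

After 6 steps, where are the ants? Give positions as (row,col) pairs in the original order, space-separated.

Step 1: ant0:(1,1)->S->(2,1) | ant1:(0,1)->E->(0,2)
  grid max=2 at (2,1)
Step 2: ant0:(2,1)->W->(2,0) | ant1:(0,2)->E->(0,3)
  grid max=2 at (2,0)
Step 3: ant0:(2,0)->E->(2,1) | ant1:(0,3)->S->(1,3)
  grid max=2 at (2,1)
Step 4: ant0:(2,1)->W->(2,0) | ant1:(1,3)->N->(0,3)
  grid max=2 at (2,0)
Step 5: ant0:(2,0)->E->(2,1) | ant1:(0,3)->S->(1,3)
  grid max=2 at (2,1)
Step 6: ant0:(2,1)->W->(2,0) | ant1:(1,3)->N->(0,3)
  grid max=2 at (2,0)

(2,0) (0,3)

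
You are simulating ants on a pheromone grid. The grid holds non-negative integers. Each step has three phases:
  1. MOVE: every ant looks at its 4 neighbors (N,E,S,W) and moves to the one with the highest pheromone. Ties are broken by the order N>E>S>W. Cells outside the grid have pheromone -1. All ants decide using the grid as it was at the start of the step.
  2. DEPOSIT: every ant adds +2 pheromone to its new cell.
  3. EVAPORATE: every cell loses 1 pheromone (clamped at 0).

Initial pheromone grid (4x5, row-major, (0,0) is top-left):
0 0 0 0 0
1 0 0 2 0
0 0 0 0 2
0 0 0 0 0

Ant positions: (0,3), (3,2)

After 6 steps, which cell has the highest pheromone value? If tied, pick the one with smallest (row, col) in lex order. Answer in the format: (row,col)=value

Answer: (1,3)=6

Derivation:
Step 1: ant0:(0,3)->S->(1,3) | ant1:(3,2)->N->(2,2)
  grid max=3 at (1,3)
Step 2: ant0:(1,3)->N->(0,3) | ant1:(2,2)->N->(1,2)
  grid max=2 at (1,3)
Step 3: ant0:(0,3)->S->(1,3) | ant1:(1,2)->E->(1,3)
  grid max=5 at (1,3)
Step 4: ant0:(1,3)->N->(0,3) | ant1:(1,3)->N->(0,3)
  grid max=4 at (1,3)
Step 5: ant0:(0,3)->S->(1,3) | ant1:(0,3)->S->(1,3)
  grid max=7 at (1,3)
Step 6: ant0:(1,3)->N->(0,3) | ant1:(1,3)->N->(0,3)
  grid max=6 at (1,3)
Final grid:
  0 0 0 5 0
  0 0 0 6 0
  0 0 0 0 0
  0 0 0 0 0
Max pheromone 6 at (1,3)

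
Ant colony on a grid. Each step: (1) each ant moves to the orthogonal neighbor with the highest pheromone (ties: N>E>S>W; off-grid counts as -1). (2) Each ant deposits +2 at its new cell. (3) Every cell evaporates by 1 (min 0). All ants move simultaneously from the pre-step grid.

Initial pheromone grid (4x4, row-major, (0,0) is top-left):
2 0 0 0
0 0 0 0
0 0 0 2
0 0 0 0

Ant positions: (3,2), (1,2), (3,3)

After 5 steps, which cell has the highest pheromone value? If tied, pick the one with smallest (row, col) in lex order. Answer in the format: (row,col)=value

Answer: (2,3)=9

Derivation:
Step 1: ant0:(3,2)->N->(2,2) | ant1:(1,2)->N->(0,2) | ant2:(3,3)->N->(2,3)
  grid max=3 at (2,3)
Step 2: ant0:(2,2)->E->(2,3) | ant1:(0,2)->E->(0,3) | ant2:(2,3)->W->(2,2)
  grid max=4 at (2,3)
Step 3: ant0:(2,3)->W->(2,2) | ant1:(0,3)->S->(1,3) | ant2:(2,2)->E->(2,3)
  grid max=5 at (2,3)
Step 4: ant0:(2,2)->E->(2,3) | ant1:(1,3)->S->(2,3) | ant2:(2,3)->W->(2,2)
  grid max=8 at (2,3)
Step 5: ant0:(2,3)->W->(2,2) | ant1:(2,3)->W->(2,2) | ant2:(2,2)->E->(2,3)
  grid max=9 at (2,3)
Final grid:
  0 0 0 0
  0 0 0 0
  0 0 7 9
  0 0 0 0
Max pheromone 9 at (2,3)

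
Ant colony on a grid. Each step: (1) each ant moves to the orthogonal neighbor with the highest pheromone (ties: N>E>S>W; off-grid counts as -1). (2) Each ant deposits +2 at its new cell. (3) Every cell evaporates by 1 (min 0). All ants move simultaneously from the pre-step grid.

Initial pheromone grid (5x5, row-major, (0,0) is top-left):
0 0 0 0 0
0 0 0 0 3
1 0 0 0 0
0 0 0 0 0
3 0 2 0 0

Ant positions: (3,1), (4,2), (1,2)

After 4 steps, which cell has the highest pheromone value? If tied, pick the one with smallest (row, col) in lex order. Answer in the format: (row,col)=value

Step 1: ant0:(3,1)->N->(2,1) | ant1:(4,2)->N->(3,2) | ant2:(1,2)->N->(0,2)
  grid max=2 at (1,4)
Step 2: ant0:(2,1)->N->(1,1) | ant1:(3,2)->S->(4,2) | ant2:(0,2)->E->(0,3)
  grid max=2 at (4,2)
Step 3: ant0:(1,1)->N->(0,1) | ant1:(4,2)->N->(3,2) | ant2:(0,3)->E->(0,4)
  grid max=1 at (0,1)
Step 4: ant0:(0,1)->E->(0,2) | ant1:(3,2)->S->(4,2) | ant2:(0,4)->S->(1,4)
  grid max=2 at (4,2)
Final grid:
  0 0 1 0 0
  0 0 0 0 1
  0 0 0 0 0
  0 0 0 0 0
  0 0 2 0 0
Max pheromone 2 at (4,2)

Answer: (4,2)=2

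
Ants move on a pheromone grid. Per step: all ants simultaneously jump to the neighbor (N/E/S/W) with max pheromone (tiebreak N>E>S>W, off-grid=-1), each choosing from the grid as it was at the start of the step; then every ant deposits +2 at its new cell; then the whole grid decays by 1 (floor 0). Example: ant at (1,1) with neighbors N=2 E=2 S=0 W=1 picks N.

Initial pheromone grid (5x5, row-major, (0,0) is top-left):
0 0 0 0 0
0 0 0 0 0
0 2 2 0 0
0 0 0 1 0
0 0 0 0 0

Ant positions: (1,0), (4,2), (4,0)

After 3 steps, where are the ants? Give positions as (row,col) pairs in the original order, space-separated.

Step 1: ant0:(1,0)->N->(0,0) | ant1:(4,2)->N->(3,2) | ant2:(4,0)->N->(3,0)
  grid max=1 at (0,0)
Step 2: ant0:(0,0)->E->(0,1) | ant1:(3,2)->N->(2,2) | ant2:(3,0)->N->(2,0)
  grid max=2 at (2,2)
Step 3: ant0:(0,1)->E->(0,2) | ant1:(2,2)->N->(1,2) | ant2:(2,0)->N->(1,0)
  grid max=1 at (0,2)

(0,2) (1,2) (1,0)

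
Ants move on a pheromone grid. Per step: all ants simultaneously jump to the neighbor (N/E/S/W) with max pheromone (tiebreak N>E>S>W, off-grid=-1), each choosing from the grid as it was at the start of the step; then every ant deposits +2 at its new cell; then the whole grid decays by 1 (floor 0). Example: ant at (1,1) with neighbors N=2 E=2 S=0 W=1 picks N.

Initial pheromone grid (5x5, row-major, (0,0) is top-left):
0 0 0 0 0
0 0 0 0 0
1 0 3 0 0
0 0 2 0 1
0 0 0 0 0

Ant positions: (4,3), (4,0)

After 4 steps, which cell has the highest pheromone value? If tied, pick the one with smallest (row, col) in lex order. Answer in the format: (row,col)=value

Step 1: ant0:(4,3)->N->(3,3) | ant1:(4,0)->N->(3,0)
  grid max=2 at (2,2)
Step 2: ant0:(3,3)->W->(3,2) | ant1:(3,0)->N->(2,0)
  grid max=2 at (3,2)
Step 3: ant0:(3,2)->N->(2,2) | ant1:(2,0)->N->(1,0)
  grid max=2 at (2,2)
Step 4: ant0:(2,2)->S->(3,2) | ant1:(1,0)->N->(0,0)
  grid max=2 at (3,2)
Final grid:
  1 0 0 0 0
  0 0 0 0 0
  0 0 1 0 0
  0 0 2 0 0
  0 0 0 0 0
Max pheromone 2 at (3,2)

Answer: (3,2)=2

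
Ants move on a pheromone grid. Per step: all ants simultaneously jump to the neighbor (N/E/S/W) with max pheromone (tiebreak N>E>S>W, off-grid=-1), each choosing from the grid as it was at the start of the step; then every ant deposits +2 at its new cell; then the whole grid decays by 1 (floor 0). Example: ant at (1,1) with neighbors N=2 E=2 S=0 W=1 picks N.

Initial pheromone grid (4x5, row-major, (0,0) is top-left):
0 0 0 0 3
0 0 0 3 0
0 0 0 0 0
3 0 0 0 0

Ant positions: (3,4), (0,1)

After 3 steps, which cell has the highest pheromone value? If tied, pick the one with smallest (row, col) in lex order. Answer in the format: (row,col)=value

Answer: (0,4)=4

Derivation:
Step 1: ant0:(3,4)->N->(2,4) | ant1:(0,1)->E->(0,2)
  grid max=2 at (0,4)
Step 2: ant0:(2,4)->N->(1,4) | ant1:(0,2)->E->(0,3)
  grid max=1 at (0,3)
Step 3: ant0:(1,4)->N->(0,4) | ant1:(0,3)->E->(0,4)
  grid max=4 at (0,4)
Final grid:
  0 0 0 0 4
  0 0 0 0 0
  0 0 0 0 0
  0 0 0 0 0
Max pheromone 4 at (0,4)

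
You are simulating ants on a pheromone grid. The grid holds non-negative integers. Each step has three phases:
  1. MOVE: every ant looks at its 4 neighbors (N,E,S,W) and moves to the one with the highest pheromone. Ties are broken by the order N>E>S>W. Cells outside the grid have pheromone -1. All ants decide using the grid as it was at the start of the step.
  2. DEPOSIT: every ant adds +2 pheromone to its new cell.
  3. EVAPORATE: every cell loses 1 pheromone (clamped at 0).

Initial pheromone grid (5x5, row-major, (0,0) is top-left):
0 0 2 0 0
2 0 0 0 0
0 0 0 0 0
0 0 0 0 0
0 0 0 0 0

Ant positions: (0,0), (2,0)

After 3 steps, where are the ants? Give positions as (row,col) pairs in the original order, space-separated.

Step 1: ant0:(0,0)->S->(1,0) | ant1:(2,0)->N->(1,0)
  grid max=5 at (1,0)
Step 2: ant0:(1,0)->N->(0,0) | ant1:(1,0)->N->(0,0)
  grid max=4 at (1,0)
Step 3: ant0:(0,0)->S->(1,0) | ant1:(0,0)->S->(1,0)
  grid max=7 at (1,0)

(1,0) (1,0)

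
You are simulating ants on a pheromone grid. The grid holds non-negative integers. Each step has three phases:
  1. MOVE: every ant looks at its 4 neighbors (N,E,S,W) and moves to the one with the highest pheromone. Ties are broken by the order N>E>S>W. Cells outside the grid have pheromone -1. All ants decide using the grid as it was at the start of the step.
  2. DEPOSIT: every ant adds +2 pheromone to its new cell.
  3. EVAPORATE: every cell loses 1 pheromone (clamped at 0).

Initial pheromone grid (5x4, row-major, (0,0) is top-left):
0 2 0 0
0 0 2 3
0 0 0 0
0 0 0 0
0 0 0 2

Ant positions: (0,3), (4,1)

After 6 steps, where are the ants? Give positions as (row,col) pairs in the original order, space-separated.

Step 1: ant0:(0,3)->S->(1,3) | ant1:(4,1)->N->(3,1)
  grid max=4 at (1,3)
Step 2: ant0:(1,3)->W->(1,2) | ant1:(3,1)->N->(2,1)
  grid max=3 at (1,3)
Step 3: ant0:(1,2)->E->(1,3) | ant1:(2,1)->N->(1,1)
  grid max=4 at (1,3)
Step 4: ant0:(1,3)->W->(1,2) | ant1:(1,1)->E->(1,2)
  grid max=4 at (1,2)
Step 5: ant0:(1,2)->E->(1,3) | ant1:(1,2)->E->(1,3)
  grid max=6 at (1,3)
Step 6: ant0:(1,3)->W->(1,2) | ant1:(1,3)->W->(1,2)
  grid max=6 at (1,2)

(1,2) (1,2)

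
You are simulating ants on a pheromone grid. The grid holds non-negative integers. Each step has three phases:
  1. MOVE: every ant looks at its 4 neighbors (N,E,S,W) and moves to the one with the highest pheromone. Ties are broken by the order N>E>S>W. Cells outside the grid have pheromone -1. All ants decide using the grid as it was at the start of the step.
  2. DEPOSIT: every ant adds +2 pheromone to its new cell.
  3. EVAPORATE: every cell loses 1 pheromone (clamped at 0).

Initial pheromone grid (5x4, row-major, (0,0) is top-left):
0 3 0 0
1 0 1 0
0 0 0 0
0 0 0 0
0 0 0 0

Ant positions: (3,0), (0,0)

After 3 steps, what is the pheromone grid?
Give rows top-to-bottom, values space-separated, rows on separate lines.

After step 1: ants at (2,0),(0,1)
  0 4 0 0
  0 0 0 0
  1 0 0 0
  0 0 0 0
  0 0 0 0
After step 2: ants at (1,0),(0,2)
  0 3 1 0
  1 0 0 0
  0 0 0 0
  0 0 0 0
  0 0 0 0
After step 3: ants at (0,0),(0,1)
  1 4 0 0
  0 0 0 0
  0 0 0 0
  0 0 0 0
  0 0 0 0

1 4 0 0
0 0 0 0
0 0 0 0
0 0 0 0
0 0 0 0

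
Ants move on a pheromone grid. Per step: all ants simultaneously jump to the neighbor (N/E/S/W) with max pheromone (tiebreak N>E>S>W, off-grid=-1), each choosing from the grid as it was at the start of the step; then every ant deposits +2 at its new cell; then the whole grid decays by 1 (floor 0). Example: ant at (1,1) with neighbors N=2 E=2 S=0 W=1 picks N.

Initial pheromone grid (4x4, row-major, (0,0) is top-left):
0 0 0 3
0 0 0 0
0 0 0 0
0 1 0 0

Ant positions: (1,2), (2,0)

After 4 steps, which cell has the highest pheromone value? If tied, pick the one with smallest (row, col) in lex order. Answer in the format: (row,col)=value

Step 1: ant0:(1,2)->N->(0,2) | ant1:(2,0)->N->(1,0)
  grid max=2 at (0,3)
Step 2: ant0:(0,2)->E->(0,3) | ant1:(1,0)->N->(0,0)
  grid max=3 at (0,3)
Step 3: ant0:(0,3)->S->(1,3) | ant1:(0,0)->E->(0,1)
  grid max=2 at (0,3)
Step 4: ant0:(1,3)->N->(0,3) | ant1:(0,1)->E->(0,2)
  grid max=3 at (0,3)
Final grid:
  0 0 1 3
  0 0 0 0
  0 0 0 0
  0 0 0 0
Max pheromone 3 at (0,3)

Answer: (0,3)=3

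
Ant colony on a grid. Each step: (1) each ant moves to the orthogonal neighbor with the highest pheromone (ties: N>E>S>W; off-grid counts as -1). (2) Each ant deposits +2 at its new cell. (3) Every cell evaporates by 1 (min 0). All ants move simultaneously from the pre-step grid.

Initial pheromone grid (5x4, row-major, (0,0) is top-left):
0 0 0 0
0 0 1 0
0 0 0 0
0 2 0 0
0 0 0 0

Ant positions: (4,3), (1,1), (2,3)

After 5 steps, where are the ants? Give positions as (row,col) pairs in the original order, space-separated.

Step 1: ant0:(4,3)->N->(3,3) | ant1:(1,1)->E->(1,2) | ant2:(2,3)->N->(1,3)
  grid max=2 at (1,2)
Step 2: ant0:(3,3)->N->(2,3) | ant1:(1,2)->E->(1,3) | ant2:(1,3)->W->(1,2)
  grid max=3 at (1,2)
Step 3: ant0:(2,3)->N->(1,3) | ant1:(1,3)->W->(1,2) | ant2:(1,2)->E->(1,3)
  grid max=5 at (1,3)
Step 4: ant0:(1,3)->W->(1,2) | ant1:(1,2)->E->(1,3) | ant2:(1,3)->W->(1,2)
  grid max=7 at (1,2)
Step 5: ant0:(1,2)->E->(1,3) | ant1:(1,3)->W->(1,2) | ant2:(1,2)->E->(1,3)
  grid max=9 at (1,3)

(1,3) (1,2) (1,3)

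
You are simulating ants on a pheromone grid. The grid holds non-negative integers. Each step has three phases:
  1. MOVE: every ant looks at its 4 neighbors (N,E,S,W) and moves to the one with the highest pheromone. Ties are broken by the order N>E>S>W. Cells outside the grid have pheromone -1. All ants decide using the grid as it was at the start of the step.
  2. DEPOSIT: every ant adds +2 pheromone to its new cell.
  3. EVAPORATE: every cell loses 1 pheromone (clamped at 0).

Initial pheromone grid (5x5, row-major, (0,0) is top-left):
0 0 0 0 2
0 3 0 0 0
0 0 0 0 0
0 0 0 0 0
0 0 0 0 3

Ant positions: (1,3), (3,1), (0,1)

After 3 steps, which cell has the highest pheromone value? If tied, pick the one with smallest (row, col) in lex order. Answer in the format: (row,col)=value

Answer: (1,1)=6

Derivation:
Step 1: ant0:(1,3)->N->(0,3) | ant1:(3,1)->N->(2,1) | ant2:(0,1)->S->(1,1)
  grid max=4 at (1,1)
Step 2: ant0:(0,3)->E->(0,4) | ant1:(2,1)->N->(1,1) | ant2:(1,1)->S->(2,1)
  grid max=5 at (1,1)
Step 3: ant0:(0,4)->S->(1,4) | ant1:(1,1)->S->(2,1) | ant2:(2,1)->N->(1,1)
  grid max=6 at (1,1)
Final grid:
  0 0 0 0 1
  0 6 0 0 1
  0 3 0 0 0
  0 0 0 0 0
  0 0 0 0 0
Max pheromone 6 at (1,1)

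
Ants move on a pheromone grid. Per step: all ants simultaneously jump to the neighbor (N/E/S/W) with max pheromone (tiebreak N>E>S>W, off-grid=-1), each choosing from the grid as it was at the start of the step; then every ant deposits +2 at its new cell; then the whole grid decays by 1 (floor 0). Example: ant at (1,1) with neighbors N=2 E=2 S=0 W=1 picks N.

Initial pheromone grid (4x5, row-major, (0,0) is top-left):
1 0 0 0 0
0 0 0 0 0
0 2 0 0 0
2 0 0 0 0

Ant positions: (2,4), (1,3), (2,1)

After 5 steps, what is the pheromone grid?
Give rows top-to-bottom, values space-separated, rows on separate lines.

After step 1: ants at (1,4),(0,3),(1,1)
  0 0 0 1 0
  0 1 0 0 1
  0 1 0 0 0
  1 0 0 0 0
After step 2: ants at (0,4),(0,4),(2,1)
  0 0 0 0 3
  0 0 0 0 0
  0 2 0 0 0
  0 0 0 0 0
After step 3: ants at (1,4),(1,4),(1,1)
  0 0 0 0 2
  0 1 0 0 3
  0 1 0 0 0
  0 0 0 0 0
After step 4: ants at (0,4),(0,4),(2,1)
  0 0 0 0 5
  0 0 0 0 2
  0 2 0 0 0
  0 0 0 0 0
After step 5: ants at (1,4),(1,4),(1,1)
  0 0 0 0 4
  0 1 0 0 5
  0 1 0 0 0
  0 0 0 0 0

0 0 0 0 4
0 1 0 0 5
0 1 0 0 0
0 0 0 0 0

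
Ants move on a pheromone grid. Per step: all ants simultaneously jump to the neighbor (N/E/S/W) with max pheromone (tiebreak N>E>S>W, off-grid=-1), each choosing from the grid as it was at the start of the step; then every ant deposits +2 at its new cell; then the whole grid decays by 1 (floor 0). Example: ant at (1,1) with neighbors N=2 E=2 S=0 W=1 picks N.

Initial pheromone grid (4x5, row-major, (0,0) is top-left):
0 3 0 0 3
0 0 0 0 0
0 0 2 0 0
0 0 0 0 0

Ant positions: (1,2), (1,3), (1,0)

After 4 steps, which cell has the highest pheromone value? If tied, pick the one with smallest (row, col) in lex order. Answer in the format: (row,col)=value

Step 1: ant0:(1,2)->S->(2,2) | ant1:(1,3)->N->(0,3) | ant2:(1,0)->N->(0,0)
  grid max=3 at (2,2)
Step 2: ant0:(2,2)->N->(1,2) | ant1:(0,3)->E->(0,4) | ant2:(0,0)->E->(0,1)
  grid max=3 at (0,1)
Step 3: ant0:(1,2)->S->(2,2) | ant1:(0,4)->S->(1,4) | ant2:(0,1)->E->(0,2)
  grid max=3 at (2,2)
Step 4: ant0:(2,2)->N->(1,2) | ant1:(1,4)->N->(0,4) | ant2:(0,2)->W->(0,1)
  grid max=3 at (0,1)
Final grid:
  0 3 0 0 3
  0 0 1 0 0
  0 0 2 0 0
  0 0 0 0 0
Max pheromone 3 at (0,1)

Answer: (0,1)=3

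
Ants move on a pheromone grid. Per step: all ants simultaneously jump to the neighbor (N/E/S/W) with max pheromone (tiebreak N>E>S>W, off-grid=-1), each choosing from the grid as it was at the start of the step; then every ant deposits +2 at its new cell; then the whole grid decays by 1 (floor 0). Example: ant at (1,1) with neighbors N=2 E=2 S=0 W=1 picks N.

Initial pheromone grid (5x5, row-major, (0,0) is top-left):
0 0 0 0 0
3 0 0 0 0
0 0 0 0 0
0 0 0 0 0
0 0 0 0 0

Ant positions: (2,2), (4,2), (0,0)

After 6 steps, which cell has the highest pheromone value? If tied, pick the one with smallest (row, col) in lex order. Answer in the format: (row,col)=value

Answer: (0,4)=3

Derivation:
Step 1: ant0:(2,2)->N->(1,2) | ant1:(4,2)->N->(3,2) | ant2:(0,0)->S->(1,0)
  grid max=4 at (1,0)
Step 2: ant0:(1,2)->N->(0,2) | ant1:(3,2)->N->(2,2) | ant2:(1,0)->N->(0,0)
  grid max=3 at (1,0)
Step 3: ant0:(0,2)->E->(0,3) | ant1:(2,2)->N->(1,2) | ant2:(0,0)->S->(1,0)
  grid max=4 at (1,0)
Step 4: ant0:(0,3)->E->(0,4) | ant1:(1,2)->N->(0,2) | ant2:(1,0)->N->(0,0)
  grid max=3 at (1,0)
Step 5: ant0:(0,4)->S->(1,4) | ant1:(0,2)->E->(0,3) | ant2:(0,0)->S->(1,0)
  grid max=4 at (1,0)
Step 6: ant0:(1,4)->N->(0,4) | ant1:(0,3)->E->(0,4) | ant2:(1,0)->N->(0,0)
  grid max=3 at (0,4)
Final grid:
  1 0 0 0 3
  3 0 0 0 0
  0 0 0 0 0
  0 0 0 0 0
  0 0 0 0 0
Max pheromone 3 at (0,4)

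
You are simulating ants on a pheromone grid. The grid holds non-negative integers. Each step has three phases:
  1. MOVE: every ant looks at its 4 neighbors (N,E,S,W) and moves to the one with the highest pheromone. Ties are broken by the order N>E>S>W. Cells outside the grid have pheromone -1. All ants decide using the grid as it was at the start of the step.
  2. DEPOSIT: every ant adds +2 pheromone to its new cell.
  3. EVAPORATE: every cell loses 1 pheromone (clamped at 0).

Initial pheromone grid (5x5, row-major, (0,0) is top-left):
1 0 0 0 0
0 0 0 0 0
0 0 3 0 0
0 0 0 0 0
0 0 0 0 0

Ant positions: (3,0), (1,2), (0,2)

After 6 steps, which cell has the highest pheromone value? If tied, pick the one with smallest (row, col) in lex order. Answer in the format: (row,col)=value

Answer: (2,2)=3

Derivation:
Step 1: ant0:(3,0)->N->(2,0) | ant1:(1,2)->S->(2,2) | ant2:(0,2)->E->(0,3)
  grid max=4 at (2,2)
Step 2: ant0:(2,0)->N->(1,0) | ant1:(2,2)->N->(1,2) | ant2:(0,3)->E->(0,4)
  grid max=3 at (2,2)
Step 3: ant0:(1,0)->N->(0,0) | ant1:(1,2)->S->(2,2) | ant2:(0,4)->S->(1,4)
  grid max=4 at (2,2)
Step 4: ant0:(0,0)->E->(0,1) | ant1:(2,2)->N->(1,2) | ant2:(1,4)->N->(0,4)
  grid max=3 at (2,2)
Step 5: ant0:(0,1)->E->(0,2) | ant1:(1,2)->S->(2,2) | ant2:(0,4)->S->(1,4)
  grid max=4 at (2,2)
Step 6: ant0:(0,2)->E->(0,3) | ant1:(2,2)->N->(1,2) | ant2:(1,4)->N->(0,4)
  grid max=3 at (2,2)
Final grid:
  0 0 0 1 1
  0 0 1 0 0
  0 0 3 0 0
  0 0 0 0 0
  0 0 0 0 0
Max pheromone 3 at (2,2)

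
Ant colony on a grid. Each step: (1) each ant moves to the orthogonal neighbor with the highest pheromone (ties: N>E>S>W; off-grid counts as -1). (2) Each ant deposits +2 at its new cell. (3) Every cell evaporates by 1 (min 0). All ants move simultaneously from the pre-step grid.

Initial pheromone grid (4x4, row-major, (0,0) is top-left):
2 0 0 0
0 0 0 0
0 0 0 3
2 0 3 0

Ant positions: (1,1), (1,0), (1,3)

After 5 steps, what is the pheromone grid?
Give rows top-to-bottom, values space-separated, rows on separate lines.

After step 1: ants at (0,1),(0,0),(2,3)
  3 1 0 0
  0 0 0 0
  0 0 0 4
  1 0 2 0
After step 2: ants at (0,0),(0,1),(1,3)
  4 2 0 0
  0 0 0 1
  0 0 0 3
  0 0 1 0
After step 3: ants at (0,1),(0,0),(2,3)
  5 3 0 0
  0 0 0 0
  0 0 0 4
  0 0 0 0
After step 4: ants at (0,0),(0,1),(1,3)
  6 4 0 0
  0 0 0 1
  0 0 0 3
  0 0 0 0
After step 5: ants at (0,1),(0,0),(2,3)
  7 5 0 0
  0 0 0 0
  0 0 0 4
  0 0 0 0

7 5 0 0
0 0 0 0
0 0 0 4
0 0 0 0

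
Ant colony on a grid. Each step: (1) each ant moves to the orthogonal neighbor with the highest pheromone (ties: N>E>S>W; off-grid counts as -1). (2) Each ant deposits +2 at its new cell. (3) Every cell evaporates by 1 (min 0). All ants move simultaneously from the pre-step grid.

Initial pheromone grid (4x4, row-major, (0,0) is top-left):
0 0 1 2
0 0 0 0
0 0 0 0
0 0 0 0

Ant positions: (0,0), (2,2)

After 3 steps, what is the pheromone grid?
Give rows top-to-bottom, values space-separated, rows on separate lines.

After step 1: ants at (0,1),(1,2)
  0 1 0 1
  0 0 1 0
  0 0 0 0
  0 0 0 0
After step 2: ants at (0,2),(0,2)
  0 0 3 0
  0 0 0 0
  0 0 0 0
  0 0 0 0
After step 3: ants at (0,3),(0,3)
  0 0 2 3
  0 0 0 0
  0 0 0 0
  0 0 0 0

0 0 2 3
0 0 0 0
0 0 0 0
0 0 0 0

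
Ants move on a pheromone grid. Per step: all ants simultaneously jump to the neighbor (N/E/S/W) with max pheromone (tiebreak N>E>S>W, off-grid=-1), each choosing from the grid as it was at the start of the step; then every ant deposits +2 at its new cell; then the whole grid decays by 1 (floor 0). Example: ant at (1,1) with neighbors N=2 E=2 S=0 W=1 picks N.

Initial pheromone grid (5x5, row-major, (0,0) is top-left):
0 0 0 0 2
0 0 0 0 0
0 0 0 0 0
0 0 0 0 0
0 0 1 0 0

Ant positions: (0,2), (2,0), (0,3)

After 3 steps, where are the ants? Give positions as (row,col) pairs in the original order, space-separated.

Step 1: ant0:(0,2)->E->(0,3) | ant1:(2,0)->N->(1,0) | ant2:(0,3)->E->(0,4)
  grid max=3 at (0,4)
Step 2: ant0:(0,3)->E->(0,4) | ant1:(1,0)->N->(0,0) | ant2:(0,4)->W->(0,3)
  grid max=4 at (0,4)
Step 3: ant0:(0,4)->W->(0,3) | ant1:(0,0)->E->(0,1) | ant2:(0,3)->E->(0,4)
  grid max=5 at (0,4)

(0,3) (0,1) (0,4)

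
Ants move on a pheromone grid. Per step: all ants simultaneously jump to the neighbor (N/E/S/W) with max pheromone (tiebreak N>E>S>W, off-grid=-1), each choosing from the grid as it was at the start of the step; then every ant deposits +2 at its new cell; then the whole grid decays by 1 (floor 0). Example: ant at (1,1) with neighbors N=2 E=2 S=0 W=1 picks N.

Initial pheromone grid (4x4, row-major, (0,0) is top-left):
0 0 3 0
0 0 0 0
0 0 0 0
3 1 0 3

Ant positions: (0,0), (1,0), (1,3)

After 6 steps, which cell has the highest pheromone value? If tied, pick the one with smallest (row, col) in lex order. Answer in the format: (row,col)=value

Step 1: ant0:(0,0)->E->(0,1) | ant1:(1,0)->N->(0,0) | ant2:(1,3)->N->(0,3)
  grid max=2 at (0,2)
Step 2: ant0:(0,1)->E->(0,2) | ant1:(0,0)->E->(0,1) | ant2:(0,3)->W->(0,2)
  grid max=5 at (0,2)
Step 3: ant0:(0,2)->W->(0,1) | ant1:(0,1)->E->(0,2) | ant2:(0,2)->W->(0,1)
  grid max=6 at (0,2)
Step 4: ant0:(0,1)->E->(0,2) | ant1:(0,2)->W->(0,1) | ant2:(0,1)->E->(0,2)
  grid max=9 at (0,2)
Step 5: ant0:(0,2)->W->(0,1) | ant1:(0,1)->E->(0,2) | ant2:(0,2)->W->(0,1)
  grid max=10 at (0,2)
Step 6: ant0:(0,1)->E->(0,2) | ant1:(0,2)->W->(0,1) | ant2:(0,1)->E->(0,2)
  grid max=13 at (0,2)
Final grid:
  0 10 13 0
  0 0 0 0
  0 0 0 0
  0 0 0 0
Max pheromone 13 at (0,2)

Answer: (0,2)=13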